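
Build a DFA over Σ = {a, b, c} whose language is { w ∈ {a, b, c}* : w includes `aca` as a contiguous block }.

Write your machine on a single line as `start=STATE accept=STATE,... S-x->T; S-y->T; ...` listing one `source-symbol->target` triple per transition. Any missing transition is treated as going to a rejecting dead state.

start=q0; accept=q3; q0-a->q1; q0-b->q0; q0-c->q0; q1-a->q1; q1-b->q0; q1-c->q2; q2-a->q3; q2-b->q0; q2-c->q0; q3-a->q3; q3-b->q3; q3-c->q3

Track how much of `aca` has been matched so far: state q0 is no progress, q3 is the absorbing accept state reached once `aca` has occurred. Intermediate states record partial matches; on a mismatch, fall back to the longest reusable overlap.
A 4-state machine:
        a   b   c  
>  q0   q1  q0  q0 
   q1   q1  q0  q2 
   q2   q3  q0  q0 
 * q3   q3  q3  q3 
(> = start, * = accepting)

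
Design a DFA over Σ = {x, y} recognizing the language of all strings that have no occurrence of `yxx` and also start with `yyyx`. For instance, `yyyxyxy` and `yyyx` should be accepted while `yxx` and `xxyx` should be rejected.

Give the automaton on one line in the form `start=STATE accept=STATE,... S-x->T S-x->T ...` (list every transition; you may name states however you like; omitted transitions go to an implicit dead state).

Build one automaton per condition and run them in lockstep. One (4 states) tracks partial matches of the forbidden pattern `yxx`; the other (6 states) tracks whether the input so far still matches the prefix `yyyx`. Each combined state is a pair, one component from each; accept when both components accept.
11 states suffice.
          x    y  
>  S0     S1   S2 
   S1     S1   S3 
   S2     S4   S5 
   S3     S4   S3 
   S4     S6   S3 
   S5     S4   S7 
   S6     S6   S6 
   S7     S8   S3 
 * S8     S9  S10 
   S9     S9   S9 
 * S10    S8  S10 
(> = start, * = accepting)

start=S0 accept=S8,S10 S0-x->S1 S0-y->S2 S1-x->S1 S1-y->S3 S2-x->S4 S2-y->S5 S3-x->S4 S3-y->S3 S4-x->S6 S4-y->S3 S5-x->S4 S5-y->S7 S6-x->S6 S6-y->S6 S7-x->S8 S7-y->S3 S8-x->S9 S8-y->S10 S9-x->S9 S9-y->S9 S10-x->S8 S10-y->S10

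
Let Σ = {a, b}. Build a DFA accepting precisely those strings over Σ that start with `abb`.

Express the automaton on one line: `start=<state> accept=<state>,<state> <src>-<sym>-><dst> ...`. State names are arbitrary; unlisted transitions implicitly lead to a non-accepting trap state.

Walk along `abb` while the input agrees: from q0 take `a` to q1, and so on. Any deviation drops to the rejecting sink q4. Once q3 is reached the prefix is confirmed and every continuation is accepted.
With 5 states:
        a   b  
>  q0   q1  q4 
   q1   q4  q2 
   q2   q4  q3 
 * q3   q3  q3 
   q4   q4  q4 
(> = start, * = accepting)

start=q0 accept=q3 q0-a->q1 q0-b->q4 q1-a->q4 q1-b->q2 q2-a->q4 q2-b->q3 q3-a->q3 q3-b->q3 q4-a->q4 q4-b->q4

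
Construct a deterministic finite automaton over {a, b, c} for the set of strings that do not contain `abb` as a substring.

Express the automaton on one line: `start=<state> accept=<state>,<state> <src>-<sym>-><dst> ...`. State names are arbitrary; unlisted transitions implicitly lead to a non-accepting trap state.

This is the complement of 'contains `abb`'. Use the same substring-matching states — q0 through q3 holding how much of `abb` has just been matched — but flip the accepting set: everything except the trap q3 accepts.
4 states suffice.
        a   b   c  
>* q0   q1  q0  q0 
 * q1   q1  q2  q0 
 * q2   q1  q3  q0 
   q3   q3  q3  q3 
(> = start, * = accepting)

start=q0 accept=q0,q1,q2 q0-a->q1 q0-b->q0 q0-c->q0 q1-a->q1 q1-b->q2 q1-c->q0 q2-a->q1 q2-b->q3 q2-c->q0 q3-a->q3 q3-b->q3 q3-c->q3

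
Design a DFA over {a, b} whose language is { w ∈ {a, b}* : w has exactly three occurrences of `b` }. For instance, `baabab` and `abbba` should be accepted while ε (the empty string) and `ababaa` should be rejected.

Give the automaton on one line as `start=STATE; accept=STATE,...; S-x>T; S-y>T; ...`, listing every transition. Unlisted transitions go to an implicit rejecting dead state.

start=s0; accept=s3; s0-a>s0; s0-b>s1; s1-a>s1; s1-b>s2; s2-a>s2; s2-b>s3; s3-a>s3; s3-b>s4; s4-a>s4; s4-b>s4

Count `b`s, saturating at 4: states s0 through s3 mean 0 through 3 `b`s seen; s4 means more than 3. Each `b` increments (capped at s4); other symbols loop. Accept from {s3}.
        a   b  
>  s0   s0  s1 
   s1   s1  s2 
   s2   s2  s3 
 * s3   s3  s4 
   s4   s4  s4 
(> = start, * = accepting)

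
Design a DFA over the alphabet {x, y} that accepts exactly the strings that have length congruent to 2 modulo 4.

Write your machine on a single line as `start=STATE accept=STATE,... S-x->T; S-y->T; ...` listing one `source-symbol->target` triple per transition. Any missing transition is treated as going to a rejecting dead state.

Count input length modulo 4: every symbol advances one step around the cycle A → B → C → D → A. Accept at C.
A 4-state machine:
       x  y 
>  A   B  B 
   B   C  C 
 * C   D  D 
   D   A  A 
(> = start, * = accepting)

start=A; accept=C; A-x->B; A-y->B; B-x->C; B-y->C; C-x->D; C-y->D; D-x->A; D-y->A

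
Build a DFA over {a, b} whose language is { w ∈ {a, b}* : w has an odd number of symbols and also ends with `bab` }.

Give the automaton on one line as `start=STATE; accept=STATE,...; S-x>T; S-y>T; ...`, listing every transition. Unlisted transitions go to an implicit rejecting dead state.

start=S0; accept=S4; S0-a>S1; S0-b>S2; S1-a>S0; S1-b>S0; S2-a>S3; S2-b>S0; S3-a>S1; S3-b>S4; S4-a>S3; S4-b>S0

Run two small machines in parallel and take their product. The first has 2 states tracking the input length modulo 2; the second has 4 states tracking how much of the suffix `bab` has currently been matched. A product state is a pair (one from each), accepting exactly when both do. After merging equivalent states the machine shrinks.
A 5-state machine:
        a   b  
>  S0   S1  S2 
   S1   S0  S0 
   S2   S3  S0 
   S3   S1  S4 
 * S4   S3  S0 
(> = start, * = accepting)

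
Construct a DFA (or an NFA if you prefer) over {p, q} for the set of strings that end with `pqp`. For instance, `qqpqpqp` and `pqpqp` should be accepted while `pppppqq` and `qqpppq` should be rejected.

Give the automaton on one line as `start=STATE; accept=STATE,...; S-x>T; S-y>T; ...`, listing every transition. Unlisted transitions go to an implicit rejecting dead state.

Let each state record the length of the longest suffix of the input read so far that is also a prefix of `pqp`. S1 means the last symbol is `p`; S2 means the last 2 symbols are `pq`; S3 means the last 3 symbols are `pqp`. Accept only at S3, where the string currently ends in `pqp`.
A 4-state machine:
        p   q  
>  S0   S1  S0 
   S1   S1  S2 
   S2   S3  S0 
 * S3   S1  S2 
(> = start, * = accepting)

start=S0; accept=S3; S0-p>S1; S0-q>S0; S1-p>S1; S1-q>S2; S2-p>S3; S2-q>S0; S3-p>S1; S3-q>S2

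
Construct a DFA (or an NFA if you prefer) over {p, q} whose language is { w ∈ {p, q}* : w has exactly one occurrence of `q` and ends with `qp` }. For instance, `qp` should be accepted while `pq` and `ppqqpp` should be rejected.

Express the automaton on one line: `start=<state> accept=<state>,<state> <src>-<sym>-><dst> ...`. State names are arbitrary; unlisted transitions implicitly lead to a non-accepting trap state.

Build one automaton per condition and run them in lockstep. One (3 states) tracks the count of `q`s, saturating at 2; the other (3 states) tracks how much of the suffix `qp` has currently been matched. Each combined state is a pair, one component from each; accept when both components accept. Minimizing collapses redundant product states.
        p   q  
>  s0   s0  s1 
   s1   s2  s3 
 * s2   s3  s3 
   s3   s3  s3 
(> = start, * = accepting)

start=s0 accept=s2 s0-p->s0 s0-q->s1 s1-p->s2 s1-q->s3 s2-p->s3 s2-q->s3 s3-p->s3 s3-q->s3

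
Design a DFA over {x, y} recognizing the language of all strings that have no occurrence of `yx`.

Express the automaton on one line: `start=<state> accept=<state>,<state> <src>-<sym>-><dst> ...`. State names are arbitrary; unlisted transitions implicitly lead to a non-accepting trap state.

start=q0 accept=q0,q1 q0-x->q0 q0-y->q1 q1-x->q2 q1-y->q1 q2-x->q2 q2-y->q2

Track partial matches of the forbidden pattern `yx`. State q2 is a dead state reached once `yx` has occurred; every other state accepts. q0 means no part of `yx` is currently matched.
A 3-state machine:
        x   y  
>* q0   q0  q1 
 * q1   q2  q1 
   q2   q2  q2 
(> = start, * = accepting)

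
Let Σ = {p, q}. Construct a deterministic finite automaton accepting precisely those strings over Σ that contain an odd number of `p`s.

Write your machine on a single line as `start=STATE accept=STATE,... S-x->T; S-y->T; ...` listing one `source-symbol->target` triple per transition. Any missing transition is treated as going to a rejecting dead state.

Keep the running count of `p`s modulo 2: each `p` advances along the cycle S0 → S1 → S0 while other symbols loop. Accept at S1.
With 2 states:
        p   q  
>  S0   S1  S0 
 * S1   S0  S1 
(> = start, * = accepting)

start=S0; accept=S1; S0-p->S1; S0-q->S0; S1-p->S0; S1-q->S1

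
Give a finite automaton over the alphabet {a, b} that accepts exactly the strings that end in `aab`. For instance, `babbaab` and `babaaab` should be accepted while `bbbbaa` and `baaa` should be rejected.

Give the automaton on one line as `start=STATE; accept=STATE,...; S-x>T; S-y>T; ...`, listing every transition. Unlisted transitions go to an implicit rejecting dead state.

Let each state record the length of the longest suffix of the input read so far that is also a prefix of `aab`. s1 means the last symbol is `a`; s2 means the last 2 symbols are `aa`; s3 means the last 3 symbols are `aab`. Accept only at s3, where the string currently ends in `aab`.
        a   b  
>  s0   s1  s0 
   s1   s2  s0 
   s2   s2  s3 
 * s3   s1  s0 
(> = start, * = accepting)

start=s0; accept=s3; s0-a>s1; s0-b>s0; s1-a>s2; s1-b>s0; s2-a>s2; s2-b>s3; s3-a>s1; s3-b>s0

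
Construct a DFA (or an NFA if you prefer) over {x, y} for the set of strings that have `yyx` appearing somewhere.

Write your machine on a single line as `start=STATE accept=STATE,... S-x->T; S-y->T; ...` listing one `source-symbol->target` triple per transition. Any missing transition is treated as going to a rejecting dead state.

Track how much of `yyx` has been matched so far: state A is no progress, D is the absorbing accept state reached once `yyx` has occurred. Intermediate states record partial matches; on a mismatch, fall back to the longest reusable overlap.
With 4 states:
       x  y 
>  A   A  B 
   B   A  C 
   C   D  C 
 * D   D  D 
(> = start, * = accepting)

start=A; accept=D; A-x->A; A-y->B; B-x->A; B-y->C; C-x->D; C-y->C; D-x->D; D-y->D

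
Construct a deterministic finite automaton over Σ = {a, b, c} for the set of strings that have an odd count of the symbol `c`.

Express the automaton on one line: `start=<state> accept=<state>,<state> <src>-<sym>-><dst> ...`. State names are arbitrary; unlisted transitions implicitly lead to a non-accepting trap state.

start=q0 accept=q1 q0-a->q0 q0-b->q0 q0-c->q1 q1-a->q1 q1-b->q1 q1-c->q0

Keep the running count of `c`s modulo 2: each `c` advances along the cycle q0 → q1 → q0 while other symbols loop. Accept at q1.
2 states suffice.
        a   b   c  
>  q0   q0  q0  q1 
 * q1   q1  q1  q0 
(> = start, * = accepting)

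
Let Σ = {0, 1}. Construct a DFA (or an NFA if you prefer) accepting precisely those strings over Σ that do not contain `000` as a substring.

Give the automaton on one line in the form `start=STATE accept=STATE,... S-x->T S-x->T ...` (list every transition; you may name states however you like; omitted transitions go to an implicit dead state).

start=A accept=A,B,C A-0->B A-1->A B-0->C B-1->A C-0->D C-1->A D-0->D D-1->D

This is the complement of 'contains `000`'. Use the same substring-matching states — A through D holding how much of `000` has just been matched — but flip the accepting set: everything except the trap D accepts.
       0  1 
>* A   B  A 
 * B   C  A 
 * C   D  A 
   D   D  D 
(> = start, * = accepting)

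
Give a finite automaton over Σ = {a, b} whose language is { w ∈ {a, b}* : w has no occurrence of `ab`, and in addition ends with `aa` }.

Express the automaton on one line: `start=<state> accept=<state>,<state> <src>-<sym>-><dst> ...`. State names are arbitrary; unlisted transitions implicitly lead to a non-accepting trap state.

start=q0 accept=q2 q0-a->q1 q0-b->q0 q1-a->q2 q1-b->q3 q2-a->q2 q2-b->q3 q3-a->q3 q3-b->q3

Handle the two conditions separately and then intersect. One (3 states) tracks partial matches of the forbidden pattern `ab`; the other (3 states) tracks how much of the suffix `aa` has currently been matched. Each combined state is a pair, one component from each; accept when both components accept. Equivalent product states are then merged.
        a   b  
>  q0   q1  q0 
   q1   q2  q3 
 * q2   q2  q3 
   q3   q3  q3 
(> = start, * = accepting)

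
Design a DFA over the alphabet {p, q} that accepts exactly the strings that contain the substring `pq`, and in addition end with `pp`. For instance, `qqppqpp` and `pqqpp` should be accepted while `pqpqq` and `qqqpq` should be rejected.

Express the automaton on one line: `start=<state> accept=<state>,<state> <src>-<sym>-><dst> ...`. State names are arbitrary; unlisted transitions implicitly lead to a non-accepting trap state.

Build one automaton per condition and run them in lockstep. The first has 3 states tracking whether and how much of `pq` has been seen; the second has 3 states tracking how much of the suffix `pp` has currently been matched. A product state is a pair (one from each), accepting exactly when both do. Minimizing collapses redundant product states.
With 5 states:
        p   q  
>  s0   s1  s0 
   s1   s1  s2 
   s2   s3  s2 
   s3   s4  s2 
 * s4   s4  s2 
(> = start, * = accepting)

start=s0 accept=s4 s0-p->s1 s0-q->s0 s1-p->s1 s1-q->s2 s2-p->s3 s2-q->s2 s3-p->s4 s3-q->s2 s4-p->s4 s4-q->s2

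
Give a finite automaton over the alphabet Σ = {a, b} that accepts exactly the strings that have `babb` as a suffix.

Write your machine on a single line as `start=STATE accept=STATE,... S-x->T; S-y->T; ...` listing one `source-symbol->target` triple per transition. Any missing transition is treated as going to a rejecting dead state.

Remember how much of `babb` the current input suffix matches. State S0 means no match yet; S1 means the last symbol is `b`; S2 means the last 2 symbols are `ba`; S3 means the last 3 symbols are `bab`; S4 means the last 4 symbols are `babb`. Only S4 accepts. On a mismatch, fall back to the longest proper suffix that is still a prefix of `babb`.
        a   b  
>  S0   S0  S1 
   S1   S2  S1 
   S2   S0  S3 
   S3   S2  S4 
 * S4   S2  S1 
(> = start, * = accepting)

start=S0; accept=S4; S0-a->S0; S0-b->S1; S1-a->S2; S1-b->S1; S2-a->S0; S2-b->S3; S3-a->S2; S3-b->S4; S4-a->S2; S4-b->S1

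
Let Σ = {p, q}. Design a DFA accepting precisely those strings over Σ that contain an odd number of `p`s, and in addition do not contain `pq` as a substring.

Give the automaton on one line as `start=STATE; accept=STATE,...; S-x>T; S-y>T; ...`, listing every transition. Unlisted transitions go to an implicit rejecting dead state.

Run two small machines in parallel and take their product. One (2 states) tracks the count of `p`s modulo 2; the other (3 states) tracks partial matches of the forbidden pattern `pq`. Each combined state is a pair, one component from each; accept when both components accept.
5 states suffice.
        p   q  
>  s0   s1  s0 
 * s1   s2  s3 
   s2   s1  s4 
   s3   s4  s3 
   s4   s3  s4 
(> = start, * = accepting)

start=s0; accept=s1; s0-p>s1; s0-q>s0; s1-p>s2; s1-q>s3; s2-p>s1; s2-q>s4; s3-p>s4; s3-q>s3; s4-p>s3; s4-q>s4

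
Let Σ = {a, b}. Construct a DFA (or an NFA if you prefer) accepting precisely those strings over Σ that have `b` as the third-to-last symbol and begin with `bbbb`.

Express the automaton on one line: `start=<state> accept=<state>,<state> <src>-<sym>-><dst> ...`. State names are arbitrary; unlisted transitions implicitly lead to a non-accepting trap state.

start=S0 accept=S5,S6,S7,S8 S0-a->S1 S0-b->S2 S1-a->S1 S1-b->S1 S2-a->S1 S2-b->S3 S3-a->S1 S3-b->S4 S4-a->S1 S4-b->S5 S5-a->S6 S5-b->S5 S6-a->S7 S6-b->S8 S7-a->S9 S7-b->S10 S8-a->S11 S8-b->S12 S9-a->S9 S9-b->S10 S10-a->S11 S10-b->S12 S11-a->S7 S11-b->S8 S12-a->S6 S12-b->S5

Build one automaton per condition and run them in lockstep. The first has 15 states tracking the last 3 symbols read; the second has 6 states tracking whether the input so far still matches the prefix `bbbb`. A product state is a pair (one from each), accepting exactly when both do. Minimizing collapses redundant product states.
With 13 states:
          a    b  
>  S0     S1   S2 
   S1     S1   S1 
   S2     S1   S3 
   S3     S1   S4 
   S4     S1   S5 
 * S5     S6   S5 
 * S6     S7   S8 
 * S7     S9  S10 
 * S8    S11  S12 
   S9     S9  S10 
   S10   S11  S12 
   S11    S7   S8 
   S12    S6   S5 
(> = start, * = accepting)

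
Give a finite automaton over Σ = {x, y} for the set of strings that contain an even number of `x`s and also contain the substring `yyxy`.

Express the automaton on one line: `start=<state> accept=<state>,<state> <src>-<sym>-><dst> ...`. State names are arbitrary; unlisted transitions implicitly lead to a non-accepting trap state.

start=q0 accept=q9 q0-x->q1 q0-y->q2 q1-x->q0 q1-y->q3 q2-x->q1 q2-y->q4 q3-x->q0 q3-y->q5 q4-x->q6 q4-y->q4 q5-x->q7 q5-y->q5 q6-x->q0 q6-y->q8 q7-x->q1 q7-y->q9 q8-x->q9 q8-y->q8 q9-x->q8 q9-y->q9

Handle the two conditions separately and then intersect. One (2 states) tracks the count of `x`s modulo 2; the other (5 states) tracks whether and how much of `yyxy` has been seen. Each combined state is a pair, one component from each; accept when both components accept.
        x   y  
>  q0   q1  q2 
   q1   q0  q3 
   q2   q1  q4 
   q3   q0  q5 
   q4   q6  q4 
   q5   q7  q5 
   q6   q0  q8 
   q7   q1  q9 
   q8   q9  q8 
 * q9   q8  q9 
(> = start, * = accepting)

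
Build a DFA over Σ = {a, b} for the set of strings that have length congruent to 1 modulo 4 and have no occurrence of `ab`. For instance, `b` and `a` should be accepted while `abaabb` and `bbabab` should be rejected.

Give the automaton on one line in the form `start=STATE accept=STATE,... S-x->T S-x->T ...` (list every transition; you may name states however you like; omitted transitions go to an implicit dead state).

Handle the two conditions separately and then intersect. The first has 4 states tracking the input length modulo 4; the second has 3 states tracking partial matches of the forbidden pattern `ab`. A product state is a pair (one from each), accepting exactly when both do. Minimizing collapses redundant product states.
A 9-state machine:
        a   b  
>  S0   S1  S2 
 * S1   S3  S4 
 * S2   S3  S5 
   S3   S6  S4 
   S4   S4  S4 
   S5   S6  S7 
   S6   S8  S4 
   S7   S8  S0 
   S8   S1  S4 
(> = start, * = accepting)

start=S0 accept=S1,S2 S0-a->S1 S0-b->S2 S1-a->S3 S1-b->S4 S2-a->S3 S2-b->S5 S3-a->S6 S3-b->S4 S4-a->S4 S4-b->S4 S5-a->S6 S5-b->S7 S6-a->S8 S6-b->S4 S7-a->S8 S7-b->S0 S8-a->S1 S8-b->S4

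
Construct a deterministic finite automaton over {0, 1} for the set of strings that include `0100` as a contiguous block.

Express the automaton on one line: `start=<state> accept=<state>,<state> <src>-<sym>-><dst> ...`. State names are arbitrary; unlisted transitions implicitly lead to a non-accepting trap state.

Track how much of `0100` has been matched so far: state A is no progress, E is the absorbing accept state reached once `0100` has occurred. Intermediate states record partial matches; on a mismatch, fall back to the longest reusable overlap.
       0  1 
>  A   B  A 
   B   B  C 
   C   D  A 
   D   E  C 
 * E   E  E 
(> = start, * = accepting)

start=A accept=E A-0->B A-1->A B-0->B B-1->C C-0->D C-1->A D-0->E D-1->C E-0->E E-1->E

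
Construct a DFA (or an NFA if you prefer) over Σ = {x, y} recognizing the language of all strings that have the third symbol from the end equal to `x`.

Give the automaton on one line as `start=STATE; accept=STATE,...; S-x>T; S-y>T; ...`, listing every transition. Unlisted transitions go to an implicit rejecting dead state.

start=S0; accept=S7,S8,S9,S10; S0-x>S1; S0-y>S2; S1-x>S3; S1-y>S4; S2-x>S5; S2-y>S6; S3-x>S7; S3-y>S8; S4-x>S9; S4-y>S10; S5-x>S11; S5-y>S12; S6-x>S13; S6-y>S14; S7-x>S7; S7-y>S8; S8-x>S9; S8-y>S10; S9-x>S11; S9-y>S12; S10-x>S13; S10-y>S14; S11-x>S7; S11-y>S8; S12-x>S9; S12-y>S10; S13-x>S11; S13-y>S12; S14-x>S13; S14-y>S14

Because acceptance depends on a position counted from the end, the machine has to buffer the most recent 3 symbols. Make each state the string of the last up-to-3 symbols read; on input `x` shift the window left and append `x`. Accept when the buffered window has length 3 and begins with `x`.
A 15-state machine:
          x    y  
>  S0     S1   S2 
   S1     S3   S4 
   S2     S5   S6 
   S3     S7   S8 
   S4     S9  S10 
   S5    S11  S12 
   S6    S13  S14 
 * S7     S7   S8 
 * S8     S9  S10 
 * S9    S11  S12 
 * S10   S13  S14 
   S11    S7   S8 
   S12    S9  S10 
   S13   S11  S12 
   S14   S13  S14 
(> = start, * = accepting)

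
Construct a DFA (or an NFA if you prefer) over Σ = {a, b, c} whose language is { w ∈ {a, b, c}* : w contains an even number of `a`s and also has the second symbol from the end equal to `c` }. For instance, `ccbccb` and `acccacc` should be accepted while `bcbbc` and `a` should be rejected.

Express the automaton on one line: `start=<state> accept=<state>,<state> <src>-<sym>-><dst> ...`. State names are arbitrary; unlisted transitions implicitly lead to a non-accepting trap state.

start=s0 accept=s11,s12,s19 s0-a->s1 s0-b->s2 s0-c->s3 s1-a->s4 s1-b->s5 s1-c->s6 s2-a->s7 s2-b->s8 s2-c->s9 s3-a->s10 s3-b->s11 s3-c->s12 s4-a->s13 s4-b->s14 s4-c->s15 s5-a->s16 s5-b->s17 s5-c->s18 s6-a->s19 s6-b->s20 s6-c->s21 s7-a->s4 s7-b->s5 s7-c->s6 s8-a->s7 s8-b->s8 s8-c->s9 s9-a->s10 s9-b->s11 s9-c->s12 s10-a->s4 s10-b->s5 s10-c->s6 s11-a->s7 s11-b->s8 s11-c->s9 s12-a->s10 s12-b->s11 s12-c->s12 s13-a->s4 s13-b->s5 s13-c->s6 s14-a->s7 s14-b->s8 s14-c->s9 s15-a->s10 s15-b->s11 s15-c->s12 s16-a->s13 s16-b->s14 s16-c->s15 s17-a->s16 s17-b->s17 s17-c->s18 s18-a->s19 s18-b->s20 s18-c->s21 s19-a->s13 s19-b->s14 s19-c->s15 s20-a->s16 s20-b->s17 s20-c->s18 s21-a->s19 s21-b->s20 s21-c->s21

Run two small machines in parallel and take their product. The first has 2 states tracking the count of `a`s modulo 2; the second has 13 states tracking the last 2 symbols read. A product state is a pair (one from each), accepting exactly when both do.
          a    b    c  
>  s0     s1   s2   s3 
   s1     s4   s5   s6 
   s2     s7   s8   s9 
   s3    s10  s11  s12 
   s4    s13  s14  s15 
   s5    s16  s17  s18 
   s6    s19  s20  s21 
   s7     s4   s5   s6 
   s8     s7   s8   s9 
   s9    s10  s11  s12 
   s10    s4   s5   s6 
 * s11    s7   s8   s9 
 * s12   s10  s11  s12 
   s13    s4   s5   s6 
   s14    s7   s8   s9 
   s15   s10  s11  s12 
   s16   s13  s14  s15 
   s17   s16  s17  s18 
   s18   s19  s20  s21 
 * s19   s13  s14  s15 
   s20   s16  s17  s18 
   s21   s19  s20  s21 
(> = start, * = accepting)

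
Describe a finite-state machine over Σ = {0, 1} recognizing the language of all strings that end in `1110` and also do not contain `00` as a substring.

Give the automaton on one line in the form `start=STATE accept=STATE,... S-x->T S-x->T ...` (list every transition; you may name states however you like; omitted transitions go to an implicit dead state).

Handle the two conditions separately and then intersect. The first has 5 states tracking how much of the suffix `1110` has currently been matched; the second has 3 states tracking partial matches of the forbidden pattern `00`. A product state is a pair (one from each), accepting exactly when both do. Equivalent product states are then merged.
A 7-state machine:
        0   1  
>  S0   S1  S2 
   S1   S3  S2 
   S2   S1  S4 
   S3   S3  S3 
   S4   S1  S5 
   S5   S6  S5 
 * S6   S3  S2 
(> = start, * = accepting)

start=S0 accept=S6 S0-0->S1 S0-1->S2 S1-0->S3 S1-1->S2 S2-0->S1 S2-1->S4 S3-0->S3 S3-1->S3 S4-0->S1 S4-1->S5 S5-0->S6 S5-1->S5 S6-0->S3 S6-1->S2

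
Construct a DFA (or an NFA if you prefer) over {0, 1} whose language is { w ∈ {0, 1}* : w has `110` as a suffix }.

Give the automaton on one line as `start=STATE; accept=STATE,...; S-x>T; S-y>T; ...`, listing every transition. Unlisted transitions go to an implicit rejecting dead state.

Remember how much of `110` the current input suffix matches. State S0 means no match yet; S1 means the last symbol is `1`; S2 means the last 2 symbols are `11`; S3 means the last 3 symbols are `110`. Only S3 accepts. On a mismatch, fall back to the longest proper suffix that is still a prefix of `110`.
4 states suffice.
        0   1  
>  S0   S0  S1 
   S1   S0  S2 
   S2   S3  S2 
 * S3   S0  S1 
(> = start, * = accepting)

start=S0; accept=S3; S0-0>S0; S0-1>S1; S1-0>S0; S1-1>S2; S2-0>S3; S2-1>S2; S3-0>S0; S3-1>S1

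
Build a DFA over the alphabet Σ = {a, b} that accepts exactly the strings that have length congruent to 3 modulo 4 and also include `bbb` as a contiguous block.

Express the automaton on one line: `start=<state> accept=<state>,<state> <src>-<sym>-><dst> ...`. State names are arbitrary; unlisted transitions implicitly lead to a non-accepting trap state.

start=q0 accept=q9 q0-a->q1 q0-b->q2 q1-a->q3 q1-b->q4 q2-a->q3 q2-b->q5 q3-a->q6 q3-b->q7 q4-a->q6 q4-b->q8 q5-a->q6 q5-b->q9 q6-a->q0 q6-b->q10 q7-a->q0 q7-b->q11 q8-a->q0 q8-b->q12 q9-a->q12 q9-b->q12 q10-a->q1 q10-b->q13 q11-a->q1 q11-b->q14 q12-a->q14 q12-b->q14 q13-a->q3 q13-b->q15 q14-a->q15 q14-b->q15 q15-a->q9 q15-b->q9

Run two small machines in parallel and take their product. One (4 states) tracks the input length modulo 4; the other (4 states) tracks whether and how much of `bbb` has been seen. Each combined state is a pair, one component from each; accept when both components accept.
A 16-state machine:
          a    b  
>  q0     q1   q2 
   q1     q3   q4 
   q2     q3   q5 
   q3     q6   q7 
   q4     q6   q8 
   q5     q6   q9 
   q6     q0  q10 
   q7     q0  q11 
   q8     q0  q12 
 * q9    q12  q12 
   q10    q1  q13 
   q11    q1  q14 
   q12   q14  q14 
   q13    q3  q15 
   q14   q15  q15 
   q15    q9   q9 
(> = start, * = accepting)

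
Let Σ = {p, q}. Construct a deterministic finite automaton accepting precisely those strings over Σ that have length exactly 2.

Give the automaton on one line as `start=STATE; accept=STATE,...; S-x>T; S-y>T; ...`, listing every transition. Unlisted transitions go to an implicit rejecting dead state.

We only need to distinguish lengths 0, 1, …, 2, and '>2'. Chain S0 → S1 → S2 → S3 on every symbol, with S3 looping. Accepting states: {S2}.
4 states suffice.
        p   q  
>  S0   S1  S1 
   S1   S2  S2 
 * S2   S3  S3 
   S3   S3  S3 
(> = start, * = accepting)

start=S0; accept=S2; S0-p>S1; S0-q>S1; S1-p>S2; S1-q>S2; S2-p>S3; S2-q>S3; S3-p>S3; S3-q>S3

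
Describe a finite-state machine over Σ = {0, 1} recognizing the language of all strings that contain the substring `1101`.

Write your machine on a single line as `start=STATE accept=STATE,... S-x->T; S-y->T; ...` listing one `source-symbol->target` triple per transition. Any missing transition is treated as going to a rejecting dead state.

Track how much of `1101` has been matched so far: state A is no progress, E is the absorbing accept state reached once `1101` has occurred. Intermediate states record partial matches; on a mismatch, fall back to the longest reusable overlap.
5 states suffice.
       0  1 
>  A   A  B 
   B   A  C 
   C   D  C 
   D   A  E 
 * E   E  E 
(> = start, * = accepting)

start=A; accept=E; A-0->A; A-1->B; B-0->A; B-1->C; C-0->D; C-1->C; D-0->A; D-1->E; E-0->E; E-1->E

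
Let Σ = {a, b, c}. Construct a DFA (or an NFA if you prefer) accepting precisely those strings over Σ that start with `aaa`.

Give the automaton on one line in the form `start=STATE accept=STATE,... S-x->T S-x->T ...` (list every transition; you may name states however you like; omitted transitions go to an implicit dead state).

start=q0 accept=q3 q0-a->q1 q0-b->q4 q0-c->q4 q1-a->q2 q1-b->q4 q1-c->q4 q2-a->q3 q2-b->q4 q2-c->q4 q3-a->q3 q3-b->q3 q3-c->q3 q4-a->q4 q4-b->q4 q4-c->q4

Check the first 3 symbols one by one: q0 through q2 record how many have matched `aaa` so far; any wrong symbol goes to the dead state q4. After all 3 match we enter the accepting sink q3.
        a   b   c  
>  q0   q1  q4  q4 
   q1   q2  q4  q4 
   q2   q3  q4  q4 
 * q3   q3  q3  q3 
   q4   q4  q4  q4 
(> = start, * = accepting)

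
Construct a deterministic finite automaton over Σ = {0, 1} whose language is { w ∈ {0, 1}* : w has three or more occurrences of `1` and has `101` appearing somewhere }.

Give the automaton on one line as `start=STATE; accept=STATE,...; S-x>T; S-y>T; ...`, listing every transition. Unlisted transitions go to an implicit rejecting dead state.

Build one automaton per condition and run them in lockstep. The first has 5 states tracking the count of `1`s, saturating at 4; the second has 4 states tracking whether and how much of `101` has been seen. A product state is a pair (one from each), accepting exactly when both do. After merging equivalent states the machine shrinks.
        0   1  
>  q0   q0  q1 
   q1   q2  q3 
   q2   q4  q5 
   q3   q6  q3 
   q4   q4  q3 
   q5   q5  q7 
   q6   q4  q7 
 * q7   q7  q7 
(> = start, * = accepting)

start=q0; accept=q7; q0-0>q0; q0-1>q1; q1-0>q2; q1-1>q3; q2-0>q4; q2-1>q5; q3-0>q6; q3-1>q3; q4-0>q4; q4-1>q3; q5-0>q5; q5-1>q7; q6-0>q4; q6-1>q7; q7-0>q7; q7-1>q7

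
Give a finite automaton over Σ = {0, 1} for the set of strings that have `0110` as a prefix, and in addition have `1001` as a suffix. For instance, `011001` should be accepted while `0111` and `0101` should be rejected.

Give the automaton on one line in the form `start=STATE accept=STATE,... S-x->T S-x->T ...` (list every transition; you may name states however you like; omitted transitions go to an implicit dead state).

Build one automaton per condition and run them in lockstep. The first has 6 states tracking whether the input so far still matches the prefix `0110`; the second has 5 states tracking how much of the suffix `1001` has currently been matched. A product state is a pair (one from each), accepting exactly when both do.
          0    1  
>  q0     q1   q2 
   q1     q3   q4 
   q2     q5   q2 
   q3     q3   q2 
   q4     q5   q6 
   q5     q7   q2 
   q6     q8   q2 
   q7     q3   q9 
   q8    q10  q11 
   q9     q5   q2 
   q10   q12  q13 
   q11    q8  q11 
   q12   q12  q11 
 * q13    q8  q11 
(> = start, * = accepting)

start=q0 accept=q13 q0-0->q1 q0-1->q2 q1-0->q3 q1-1->q4 q2-0->q5 q2-1->q2 q3-0->q3 q3-1->q2 q4-0->q5 q4-1->q6 q5-0->q7 q5-1->q2 q6-0->q8 q6-1->q2 q7-0->q3 q7-1->q9 q8-0->q10 q8-1->q11 q9-0->q5 q9-1->q2 q10-0->q12 q10-1->q13 q11-0->q8 q11-1->q11 q12-0->q12 q12-1->q11 q13-0->q8 q13-1->q11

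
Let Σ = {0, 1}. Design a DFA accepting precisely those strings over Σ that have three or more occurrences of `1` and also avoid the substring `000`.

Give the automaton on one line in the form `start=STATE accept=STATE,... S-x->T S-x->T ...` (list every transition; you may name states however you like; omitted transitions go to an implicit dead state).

start=S0 accept=S9,S11,S12 S0-0->S1 S0-1->S2 S1-0->S3 S1-1->S2 S2-0->S4 S2-1->S5 S3-0->S6 S3-1->S2 S4-0->S7 S4-1->S5 S5-0->S8 S5-1->S9 S6-0->S6 S6-1->S6 S7-0->S6 S7-1->S5 S8-0->S10 S8-1->S9 S9-0->S11 S9-1->S9 S10-0->S6 S10-1->S9 S11-0->S12 S11-1->S9 S12-0->S6 S12-1->S9

Build one automaton per condition and run them in lockstep. The first has 5 states tracking the count of `1`s, saturating at 4; the second has 4 states tracking partial matches of the forbidden pattern `000`. A product state is a pair (one from each), accepting exactly when both do. Minimizing collapses redundant product states.
13 states suffice.
          0    1  
>  S0     S1   S2 
   S1     S3   S2 
   S2     S4   S5 
   S3     S6   S2 
   S4     S7   S5 
   S5     S8   S9 
   S6     S6   S6 
   S7     S6   S5 
   S8    S10   S9 
 * S9    S11   S9 
   S10    S6   S9 
 * S11   S12   S9 
 * S12    S6   S9 
(> = start, * = accepting)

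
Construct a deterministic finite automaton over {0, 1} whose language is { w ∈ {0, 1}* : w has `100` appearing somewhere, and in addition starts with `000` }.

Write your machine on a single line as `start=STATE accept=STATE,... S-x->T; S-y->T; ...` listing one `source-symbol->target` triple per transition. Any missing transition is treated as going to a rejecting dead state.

start=q0; accept=q7; q0-0->q1; q0-1->q2; q1-0->q3; q1-1->q2; q2-0->q2; q2-1->q2; q3-0->q4; q3-1->q2; q4-0->q4; q4-1->q5; q5-0->q6; q5-1->q5; q6-0->q7; q6-1->q5; q7-0->q7; q7-1->q7

Run two small machines in parallel and take their product. One (4 states) tracks whether and how much of `100` has been seen; the other (5 states) tracks whether the input so far still matches the prefix `000`. Each combined state is a pair, one component from each; accept when both components accept. After merging equivalent states the machine shrinks.
An 8-state machine:
        0   1  
>  q0   q1  q2 
   q1   q3  q2 
   q2   q2  q2 
   q3   q4  q2 
   q4   q4  q5 
   q5   q6  q5 
   q6   q7  q5 
 * q7   q7  q7 
(> = start, * = accepting)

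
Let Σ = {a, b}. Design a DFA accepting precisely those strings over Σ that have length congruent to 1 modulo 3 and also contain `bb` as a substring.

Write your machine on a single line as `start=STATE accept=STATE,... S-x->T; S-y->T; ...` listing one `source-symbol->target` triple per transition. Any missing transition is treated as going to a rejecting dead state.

start=s0; accept=s8; s0-a->s1; s0-b->s2; s1-a->s3; s1-b->s4; s2-a->s3; s2-b->s5; s3-a->s0; s3-b->s6; s4-a->s0; s4-b->s7; s5-a->s7; s5-b->s7; s6-a->s1; s6-b->s8; s7-a->s8; s7-b->s8; s8-a->s5; s8-b->s5

Handle the two conditions separately and then intersect. One (3 states) tracks the input length modulo 3; the other (3 states) tracks whether and how much of `bb` has been seen. Each combined state is a pair, one component from each; accept when both components accept.
9 states suffice.
        a   b  
>  s0   s1  s2 
   s1   s3  s4 
   s2   s3  s5 
   s3   s0  s6 
   s4   s0  s7 
   s5   s7  s7 
   s6   s1  s8 
   s7   s8  s8 
 * s8   s5  s5 
(> = start, * = accepting)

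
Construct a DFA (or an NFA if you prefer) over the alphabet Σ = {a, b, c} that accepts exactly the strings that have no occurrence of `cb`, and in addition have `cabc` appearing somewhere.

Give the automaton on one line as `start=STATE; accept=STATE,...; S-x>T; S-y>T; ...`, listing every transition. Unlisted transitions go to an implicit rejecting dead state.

Build one automaton per condition and run them in lockstep. One (3 states) tracks partial matches of the forbidden pattern `cb`; the other (5 states) tracks whether and how much of `cabc` has been seen. Each combined state is a pair, one component from each; accept when both components accept. Minimizing collapses redundant product states.
7 states suffice.
        a   b   c  
>  S0   S0  S0  S1 
   S1   S2  S3  S1 
   S2   S0  S4  S1 
   S3   S3  S3  S3 
   S4   S0  S0  S5 
 * S5   S6  S3  S5 
 * S6   S6  S6  S5 
(> = start, * = accepting)

start=S0; accept=S5,S6; S0-a>S0; S0-b>S0; S0-c>S1; S1-a>S2; S1-b>S3; S1-c>S1; S2-a>S0; S2-b>S4; S2-c>S1; S3-a>S3; S3-b>S3; S3-c>S3; S4-a>S0; S4-b>S0; S4-c>S5; S5-a>S6; S5-b>S3; S5-c>S5; S6-a>S6; S6-b>S6; S6-c>S5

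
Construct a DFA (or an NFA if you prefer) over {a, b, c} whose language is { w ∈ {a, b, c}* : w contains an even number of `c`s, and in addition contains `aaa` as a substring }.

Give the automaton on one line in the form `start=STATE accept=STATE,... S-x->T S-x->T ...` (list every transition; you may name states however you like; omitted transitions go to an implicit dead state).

Run two small machines in parallel and take their product. One (2 states) tracks the count of `c`s modulo 2; the other (4 states) tracks whether and how much of `aaa` has been seen. Each combined state is a pair, one component from each; accept when both components accept.
With 8 states:
        a   b   c  
>  q0   q1  q0  q2 
   q1   q3  q0  q2 
   q2   q4  q2  q0 
   q3   q5  q0  q2 
   q4   q6  q2  q0 
 * q5   q5  q5  q7 
   q6   q7  q2  q0 
   q7   q7  q7  q5 
(> = start, * = accepting)

start=q0 accept=q5 q0-a->q1 q0-b->q0 q0-c->q2 q1-a->q3 q1-b->q0 q1-c->q2 q2-a->q4 q2-b->q2 q2-c->q0 q3-a->q5 q3-b->q0 q3-c->q2 q4-a->q6 q4-b->q2 q4-c->q0 q5-a->q5 q5-b->q5 q5-c->q7 q6-a->q7 q6-b->q2 q6-c->q0 q7-a->q7 q7-b->q7 q7-c->q5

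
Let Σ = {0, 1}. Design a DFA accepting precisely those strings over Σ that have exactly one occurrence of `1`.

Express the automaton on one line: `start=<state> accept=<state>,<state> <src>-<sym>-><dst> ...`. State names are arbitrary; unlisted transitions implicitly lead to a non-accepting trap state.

Only the number of `1`s matters, and only up to 2. Make a chain q0 → q1 → q2 advanced by each `1` (with q2 absorbing); every other symbol self-loops. The accepting set is {q1}.
        0   1  
>  q0   q0  q1 
 * q1   q1  q2 
   q2   q2  q2 
(> = start, * = accepting)

start=q0 accept=q1 q0-0->q0 q0-1->q1 q1-0->q1 q1-1->q2 q2-0->q2 q2-1->q2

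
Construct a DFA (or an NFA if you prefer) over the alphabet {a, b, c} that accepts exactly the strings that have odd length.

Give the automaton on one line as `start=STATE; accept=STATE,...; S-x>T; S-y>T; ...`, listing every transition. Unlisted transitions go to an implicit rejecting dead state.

start=s0; accept=s1; s0-a>s1; s0-b>s1; s0-c>s1; s1-a>s0; s1-b>s0; s1-c>s0

Only the length mod 2 matters, so use a 2-cycle: from any state, every input symbol moves to the next state, wrapping s1 back to s0. Mark s1 accepting.
With 2 states:
        a   b   c  
>  s0   s1  s1  s1 
 * s1   s0  s0  s0 
(> = start, * = accepting)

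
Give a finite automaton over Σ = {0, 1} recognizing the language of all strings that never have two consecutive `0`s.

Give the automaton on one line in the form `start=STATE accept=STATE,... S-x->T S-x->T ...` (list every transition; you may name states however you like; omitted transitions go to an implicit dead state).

This is the complement of 'contains `00`'. Use the same substring-matching states — q0 through q2 holding how much of `00` has just been matched — but flip the accepting set: everything except the trap q2 accepts.
A 3-state machine:
        0   1  
>* q0   q1  q0 
 * q1   q2  q0 
   q2   q2  q2 
(> = start, * = accepting)

start=q0 accept=q0,q1 q0-0->q1 q0-1->q0 q1-0->q2 q1-1->q0 q2-0->q2 q2-1->q2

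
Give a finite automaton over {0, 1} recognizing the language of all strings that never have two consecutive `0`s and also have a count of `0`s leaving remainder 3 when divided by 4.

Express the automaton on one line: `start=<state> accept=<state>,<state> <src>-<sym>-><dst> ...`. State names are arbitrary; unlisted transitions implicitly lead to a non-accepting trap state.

start=A accept=G,H A-0->B A-1->A B-0->C B-1->D C-0->C C-1->C D-0->E D-1->D E-0->C E-1->F F-0->G F-1->F G-0->C G-1->H H-0->I H-1->H I-0->C I-1->A

Build one automaton per condition and run them in lockstep. One (3 states) tracks partial matches of the forbidden pattern `00`; the other (4 states) tracks the count of `0`s modulo 4. Each combined state is a pair, one component from each; accept when both components accept. Minimizing collapses redundant product states.
9 states suffice.
       0  1 
>  A   B  A 
   B   C  D 
   C   C  C 
   D   E  D 
   E   C  F 
   F   G  F 
 * G   C  H 
 * H   I  H 
   I   C  A 
(> = start, * = accepting)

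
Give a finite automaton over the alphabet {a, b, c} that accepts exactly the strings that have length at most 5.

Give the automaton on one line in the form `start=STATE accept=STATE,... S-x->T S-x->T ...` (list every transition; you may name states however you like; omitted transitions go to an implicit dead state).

We only need to distinguish lengths 0, 1, …, 5, and '>5'. Chain S0 → S1 → S2 → S3 → S4 → S5 → S6 on every symbol, with S6 looping. Accepting states: {S0, S1, S2, S3, S4, S5}.
A 7-state machine:
        a   b   c  
>* S0   S1  S1  S1 
 * S1   S2  S2  S2 
 * S2   S3  S3  S3 
 * S3   S4  S4  S4 
 * S4   S5  S5  S5 
 * S5   S6  S6  S6 
   S6   S6  S6  S6 
(> = start, * = accepting)

start=S0 accept=S0,S1,S2,S3,S4,S5 S0-a->S1 S0-b->S1 S0-c->S1 S1-a->S2 S1-b->S2 S1-c->S2 S2-a->S3 S2-b->S3 S2-c->S3 S3-a->S4 S3-b->S4 S3-c->S4 S4-a->S5 S4-b->S5 S4-c->S5 S5-a->S6 S5-b->S6 S5-c->S6 S6-a->S6 S6-b->S6 S6-c->S6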